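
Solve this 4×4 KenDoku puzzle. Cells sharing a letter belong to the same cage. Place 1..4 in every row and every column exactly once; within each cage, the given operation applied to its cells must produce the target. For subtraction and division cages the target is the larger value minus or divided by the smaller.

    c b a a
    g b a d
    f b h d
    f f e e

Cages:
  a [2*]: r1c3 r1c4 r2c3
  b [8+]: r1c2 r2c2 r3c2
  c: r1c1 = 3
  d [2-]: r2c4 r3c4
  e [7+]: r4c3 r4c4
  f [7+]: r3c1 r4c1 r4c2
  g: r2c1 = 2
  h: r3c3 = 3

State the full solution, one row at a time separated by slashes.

Cage c is given, so r1c1 = 3.
Cage a has product 2, so r1c3 = 2.
Cage a has product 2, so r1c4 = 1.
G is a freebie, leaving r2c1 = 2.
Cage a needs product 2, so r2c3 = 1.
H is a freebie, which forces r3c3 = 3.
3 is placed in column 3, so r4c3 = 4.
Row 4 already has 4, which forces r4c4 = 3.
1 is placed in row 1, which forces r1c2 = 4.
Cage b needs sum 8, which forces r2c2 = 3.
Column 4 now contains 3; hence r2c4 = 4.
The 3 cells of cage f must have sum 7, so r3c1 = 4.
Cage b has sum 8, leaving r3c2 = 1.
The two cells of cage d must have difference 2; hence r3c4 = 2.
Row 4 already has 4, leaving r4c1 = 1.
Cage f has sum 7; hence r4c2 = 2.

3 4 2 1 / 2 3 1 4 / 4 1 3 2 / 1 2 4 3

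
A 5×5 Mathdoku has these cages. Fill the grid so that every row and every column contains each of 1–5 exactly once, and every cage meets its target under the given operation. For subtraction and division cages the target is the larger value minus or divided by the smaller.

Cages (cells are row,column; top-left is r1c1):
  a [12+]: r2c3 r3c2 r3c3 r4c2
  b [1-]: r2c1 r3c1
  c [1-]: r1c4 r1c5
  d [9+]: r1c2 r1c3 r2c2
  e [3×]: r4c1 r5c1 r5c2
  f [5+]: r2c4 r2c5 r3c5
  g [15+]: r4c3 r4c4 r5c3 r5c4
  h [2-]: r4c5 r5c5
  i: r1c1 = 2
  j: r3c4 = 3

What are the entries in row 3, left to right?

I is a freebie, which forces r1c1 = 2.
J is a freebie, which forces r3c4 = 3.
The 3 cells of cage e must have product 3, which forces r4c1 = 1.
The 3 cells of cage e must have product 3, so r5c1 = 3.
Cage e needs product 3, leaving r5c2 = 1.
The only place for 1 in row 1 is r1c3.
The only place for 1 in row 3 is r3c5.
Cage f needs sum 5, so r2c4 = 1.
Column 5 already has 1, leaving r2c5 = 3.
Cage d needs sum 9, so r1c2 = 3.
3 is placed in row 2, so r2c2 = 5.
Row 2 already has 5, leaving r2c1 = 4.
Row 2 already has 4, leaving r2c3 = 2.
Cage b's pair has difference 1, which forces r3c1 = 5.
Column 3 already has 2; hence r3c3 = 4.
Column 3 now contains 4; hence r5c3 = 5.
Row 3 now contains 4; hence r3c2 = 2.
Cage a has sum 12, which forces r4c2 = 4.
Column 3 already has 5, so r4c3 = 3.
Cage g has sum 15, which forces r4c4 = 5.
Row 4 already has 4, leaving r4c5 = 2.
Cage g needs sum 15; hence r5c4 = 2.
Column 5 now contains 2, which forces r5c5 = 4.
Column 4 already has 5, which forces r1c4 = 4.
4 is placed in column 5, which forces r1c5 = 5.
The full grid is 2 3 1 4 5 / 4 5 2 1 3 / 5 2 4 3 1 / 1 4 3 5 2 / 3 1 5 2 4.

5 2 4 3 1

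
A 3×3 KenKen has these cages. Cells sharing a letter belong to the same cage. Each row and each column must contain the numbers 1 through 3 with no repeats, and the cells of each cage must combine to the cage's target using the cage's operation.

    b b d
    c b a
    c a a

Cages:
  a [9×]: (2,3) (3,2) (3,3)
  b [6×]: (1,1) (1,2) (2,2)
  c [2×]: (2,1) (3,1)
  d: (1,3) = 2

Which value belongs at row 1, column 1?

D is a freebie, leaving (1,3) = 2.
Cage a needs product 9, which forces (2,3) = 3.
Cage a has product 9, so (3,2) = 3.
The 3 cells of cage a must have product 9, leaving (3,3) = 1.
Cage b has product 6; hence (1,1) = 3.
Column 2 already has 3, leaving (1,2) = 1.
Cage c needs two cells with product 2, which forces (2,1) = 1.
Cage b needs product 6, leaving (2,2) = 2.
Row 3 already has 1, so (3,1) = 2.
The full grid is 3 1 2 / 1 2 3 / 2 3 1.

3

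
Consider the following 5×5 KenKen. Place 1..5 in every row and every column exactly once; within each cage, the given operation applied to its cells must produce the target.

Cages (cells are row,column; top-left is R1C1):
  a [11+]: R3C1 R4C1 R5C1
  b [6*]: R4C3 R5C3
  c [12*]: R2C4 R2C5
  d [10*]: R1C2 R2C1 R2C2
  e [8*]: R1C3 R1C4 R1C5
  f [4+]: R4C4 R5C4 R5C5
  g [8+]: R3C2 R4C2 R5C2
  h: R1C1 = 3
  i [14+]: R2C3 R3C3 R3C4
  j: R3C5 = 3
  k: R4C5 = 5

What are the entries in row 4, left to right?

4 3 2 1 5

Cage h is a single given cell; hence R1C1 = 3.
Cage i needs sum 14, so R2C3 = 5.
Cage i has sum 14, so R3C3 = 4.
The 3 cells of cage i must have sum 14, so R3C4 = 5.
Cage j is given, leaving R3C5 = 3.
The 3 cells of cage f must have sum 4, which forces R4C4 = 1.
K is a freebie, so R4C5 = 5.
Cage f has sum 4, leaving R5C4 = 2.
Cage f has sum 4, which forces R5C5 = 1.
Cage d needs product 10, so R1C2 = 5.
Cage e needs product 8, which forces R1C3 = 1.
Column 4 now contains 2, leaving R1C4 = 4.
The 3 cells of cage e must have product 8, so R1C5 = 2.
Cage c needs two cells with product 12, leaving R2C4 = 3.
Column 5 already has 3, leaving R2C5 = 4.
Row 3 now contains 5, so R3C1 = 2.
The 3 cells of cage g must have sum 8, so R3C2 = 1.
The 3 cells of cage a must have sum 11, leaving R4C1 = 4.
The two cells of cage b must have product 6, leaving R4C3 = 2.
Cage a has sum 11; hence R5C1 = 5.
Row 5 now contains 2, so R5C3 = 3.
2 is placed in column 1, which forces R2C1 = 1.
1 is placed in column 2; hence R2C2 = 2.
Row 4 now contains 2, leaving R4C2 = 3.
Row 5 now contains 3, which forces R5C2 = 4.
The full grid is 3 5 1 4 2 / 1 2 5 3 4 / 2 1 4 5 3 / 4 3 2 1 5 / 5 4 3 2 1.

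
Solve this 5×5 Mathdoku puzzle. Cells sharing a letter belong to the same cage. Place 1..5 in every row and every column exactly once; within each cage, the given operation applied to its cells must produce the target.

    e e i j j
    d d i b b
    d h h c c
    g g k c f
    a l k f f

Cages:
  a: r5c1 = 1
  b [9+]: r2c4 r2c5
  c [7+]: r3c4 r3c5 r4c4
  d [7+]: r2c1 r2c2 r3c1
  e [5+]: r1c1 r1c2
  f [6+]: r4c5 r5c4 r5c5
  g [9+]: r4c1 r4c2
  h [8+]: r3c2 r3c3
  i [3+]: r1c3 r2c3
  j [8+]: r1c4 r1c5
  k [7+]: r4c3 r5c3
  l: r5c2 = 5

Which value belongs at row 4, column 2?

4

Cage a is given, which forces r5c1 = 1.
Cage l is a single given cell, which forces r5c2 = 5.
5 is placed in column 2, which forces r3c2 = 3.
Cage h needs two cells with sum 8, leaving r3c3 = 5.
Cage g needs two cells with sum 9, leaving r4c1 = 5.
5 is placed in column 2, which forces r4c2 = 4.
Row 4 already has 4, so r4c3 = 3.
Cage f has sum 6; hence r4c5 = 1.
The 3 cells of cage c must have sum 7, so r3c4 = 1.
The 3 cells of cage c must have sum 7, so r3c5 = 4.
1 is placed in row 4; hence r4c4 = 2.
Cage k needs two cells with sum 7, leaving r5c3 = 4.
Column 4 already has 2; hence r5c4 = 3.
Row 5 now contains 3, leaving r5c5 = 2.
Column 4 now contains 3; hence r1c4 = 5.
Cage j's pair has sum 8; hence r1c5 = 3.
Cage b's pair has sum 9, leaving r2c4 = 4.
Column 5 already has 4, leaving r2c5 = 5.
Row 3 already has 4; hence r3c1 = 2.
Row 1 already has 3; hence r1c1 = 4.
The two cells of cage e must have sum 5, which forces r1c2 = 1.
Row 1 already has 1, leaving r1c3 = 2.
Row 2 now contains 4, which forces r2c1 = 3.
Cage d needs sum 7, leaving r2c2 = 2.
2 is placed in column 3, which forces r2c3 = 1.
Completed grid: 4 1 2 5 3 / 3 2 1 4 5 / 2 3 5 1 4 / 5 4 3 2 1 / 1 5 4 3 2.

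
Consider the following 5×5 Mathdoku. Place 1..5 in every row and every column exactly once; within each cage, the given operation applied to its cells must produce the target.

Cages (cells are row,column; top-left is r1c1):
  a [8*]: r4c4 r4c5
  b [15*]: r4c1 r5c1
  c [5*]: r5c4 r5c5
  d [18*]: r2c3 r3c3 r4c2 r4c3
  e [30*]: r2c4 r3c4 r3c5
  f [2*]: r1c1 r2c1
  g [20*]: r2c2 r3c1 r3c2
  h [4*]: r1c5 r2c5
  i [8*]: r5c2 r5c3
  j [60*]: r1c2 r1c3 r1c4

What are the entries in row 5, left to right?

3 2 4 1 5

The 4 cells of cage d must have product 18, leaving r4c2 = 3.
Row 4 already has 3; hence r4c1 = 5.
Cage b's pair has product 15, so r5c1 = 3.
In row 1, 2 can only go at r1c1, so r1c1 = 2.
Column 1 now contains 2, which forces r2c1 = 1.
Row 2 now contains 1, so r2c5 = 4.
Column 1 now contains 1, leaving r3c1 = 4.
Column 5 already has 4, so r4c5 = 2.
Column 5 already has 4, so r1c5 = 1.
4 is placed in row 2; hence r2c2 = 5.
Cage g has product 20; hence r3c2 = 1.
2 is placed in row 4; hence r4c3 = 1.
2 is placed in row 4, leaving r4c4 = 4.
Column 5 already has 1; hence r5c5 = 5.
Column 2 now contains 5, leaving r1c2 = 4.
Cage e needs product 30, which forces r2c4 = 2.
Cage e needs product 30, leaving r3c4 = 5.
Column 5 now contains 5, leaving r3c5 = 3.
4 is placed in column 2, so r5c2 = 2.
Row 5 already has 2; hence r5c3 = 4.
5 is placed in row 5; hence r5c4 = 1.
The 3 cells of cage j must have product 60; hence r1c3 = 5.
Column 4 now contains 5, so r1c4 = 3.
Row 2 now contains 2, so r2c3 = 3.
Row 3 already has 3; hence r3c3 = 2.
The full grid is 2 4 5 3 1 / 1 5 3 2 4 / 4 1 2 5 3 / 5 3 1 4 2 / 3 2 4 1 5.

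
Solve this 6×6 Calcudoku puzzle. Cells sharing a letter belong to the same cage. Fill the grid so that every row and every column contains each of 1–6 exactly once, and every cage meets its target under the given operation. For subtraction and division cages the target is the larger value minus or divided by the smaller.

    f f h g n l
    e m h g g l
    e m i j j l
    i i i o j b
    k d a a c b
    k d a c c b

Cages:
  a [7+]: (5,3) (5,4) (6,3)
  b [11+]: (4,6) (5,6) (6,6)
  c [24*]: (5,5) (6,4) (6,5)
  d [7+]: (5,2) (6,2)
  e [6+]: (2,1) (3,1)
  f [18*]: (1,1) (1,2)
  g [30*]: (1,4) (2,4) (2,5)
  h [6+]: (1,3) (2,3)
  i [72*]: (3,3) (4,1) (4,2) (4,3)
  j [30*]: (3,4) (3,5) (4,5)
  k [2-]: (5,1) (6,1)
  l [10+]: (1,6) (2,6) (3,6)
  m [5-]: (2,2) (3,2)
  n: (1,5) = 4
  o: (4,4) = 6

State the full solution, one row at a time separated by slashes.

6 3 5 2 4 1 / 2 6 1 5 3 4 / 4 1 6 3 2 5 / 1 4 3 6 5 2 / 5 2 4 1 6 3 / 3 5 2 4 1 6

Cage n is given, which forces (1,5) = 4.
O is a freebie; hence (4,4) = 6.
Column 3 needs a 6, and only (3,3) is open for it.
The two cells of cage m must have difference 5, which forces (2,2) = 6.
6 is placed in row 3; hence (3,2) = 1.
Cage f's pair has product 18, which forces (1,1) = 6.
Column 2 already has 6, which forces (1,2) = 3.
Column 2 now contains 3, so (4,2) = 4.
Column 4 needs a 1, and only (5,4) is open for it.
Column 3 needs a 3, and only (4,3) is open for it.
Row 4 now contains 3; hence (4,1) = 1.
Column 4 needs a 4, and only (6,4) is open for it.
In row 6, 6 can only go at (6,6), so (6,6) = 6.
The 3 cells of cage b must have sum 11, which forces (4,6) = 2.
Cage b needs sum 11; hence (5,6) = 3.
Row 4 already has 2, leaving (4,5) = 5.
Row 3 needs a 5, and only (3,6) is open for it.
Column 6 already has 5, which forces (1,6) = 1.
The 3 cells of cage l must have sum 10, which forces (2,6) = 4.
Cage h's pair has sum 6, so (1,3) = 5.
Row 1 now contains 5; hence (1,4) = 2.
Row 2 now contains 4, which forces (2,1) = 2.
Cage h needs two cells with sum 6, leaving (2,3) = 1.
2 is placed in row 2, leaving (2,5) = 3.
The two cells of cage e must have sum 6, which forces (3,1) = 4.
Column 4 now contains 2; hence (3,4) = 3.
Column 5 already has 3, so (3,5) = 2.
Column 1 already has 4; hence (5,1) = 5.
Row 5 already has 5, which forces (5,2) = 2.
5 is placed in column 3, which forces (5,3) = 4.
Column 5 already has 2, leaving (5,5) = 6.
Column 1 already has 2; hence (6,1) = 3.
2 is placed in column 2, so (6,2) = 5.
Column 3 now contains 1; hence (6,3) = 2.
Column 5 already has 3; hence (6,5) = 1.
Row 2 now contains 3, leaving (2,4) = 5.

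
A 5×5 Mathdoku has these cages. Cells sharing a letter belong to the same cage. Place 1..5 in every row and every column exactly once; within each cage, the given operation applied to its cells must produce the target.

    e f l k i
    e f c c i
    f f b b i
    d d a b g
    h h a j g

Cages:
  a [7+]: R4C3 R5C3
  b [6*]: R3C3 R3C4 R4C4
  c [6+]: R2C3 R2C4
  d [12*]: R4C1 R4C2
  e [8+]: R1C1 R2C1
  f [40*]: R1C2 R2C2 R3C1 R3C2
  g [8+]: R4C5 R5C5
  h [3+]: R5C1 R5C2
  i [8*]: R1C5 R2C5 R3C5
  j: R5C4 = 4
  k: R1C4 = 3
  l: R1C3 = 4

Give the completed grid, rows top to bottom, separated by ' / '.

5 2 4 3 1 / 3 4 1 5 2 / 1 5 3 2 4 / 4 3 2 1 5 / 2 1 5 4 3

L is a freebie, which forces R1C3 = 4.
Cage k is given, which forces R1C4 = 3.
Cage j is a single given cell; hence R5C4 = 4.
Row 1 already has 3, so R1C1 = 5.
Cage e needs two cells with sum 8, which forces R2C1 = 3.
The 3 cells of cage b must have product 6; hence R3C3 = 3.
3 is placed in column 1, leaving R4C1 = 4.
4 is placed in row 4; hence R4C2 = 3.
Row 4 now contains 3, which forces R4C5 = 5.
Column 5 already has 5; hence R5C5 = 3.
5 is placed in row 4, so R4C3 = 2.
2 is placed in row 4, which forces R4C4 = 1.
Cage a's pair has sum 7, leaving R5C3 = 5.
5 is placed in column 3, which forces R2C3 = 1.
Column 4 already has 1, so R2C4 = 5.
Column 4 already has 1, so R3C4 = 2.
Cage f has product 40, leaving R1C2 = 2.
2 is placed in row 1, which forces R1C5 = 1.
5 is placed in row 2, leaving R2C2 = 4.
Row 2 now contains 4; hence R2C5 = 2.
Row 3 already has 2, so R3C1 = 1.
Cage f needs product 40, so R3C2 = 5.
1 is placed in column 5, which forces R3C5 = 4.
Column 1 now contains 1, which forces R5C1 = 2.
Column 2 already has 2; hence R5C2 = 1.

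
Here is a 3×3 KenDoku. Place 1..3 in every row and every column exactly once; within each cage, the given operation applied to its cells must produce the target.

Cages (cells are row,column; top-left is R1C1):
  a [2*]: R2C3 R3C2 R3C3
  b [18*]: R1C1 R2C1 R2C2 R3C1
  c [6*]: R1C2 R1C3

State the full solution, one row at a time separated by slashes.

Cage b needs product 18, leaving R2C2 = 3.
The 3 cells of cage a must have product 2, so R2C3 = 1.
Cage a has product 2; hence R3C2 = 1.
The 3 cells of cage a must have product 2, leaving R3C3 = 2.
Cage b needs product 18; hence R1C1 = 1.
3 is placed in column 2, so R1C2 = 2.
Column 3 already has 2, leaving R1C3 = 3.
Row 2 already has 1, which forces R2C1 = 2.
2 is placed in row 3, leaving R3C1 = 3.

1 2 3 / 2 3 1 / 3 1 2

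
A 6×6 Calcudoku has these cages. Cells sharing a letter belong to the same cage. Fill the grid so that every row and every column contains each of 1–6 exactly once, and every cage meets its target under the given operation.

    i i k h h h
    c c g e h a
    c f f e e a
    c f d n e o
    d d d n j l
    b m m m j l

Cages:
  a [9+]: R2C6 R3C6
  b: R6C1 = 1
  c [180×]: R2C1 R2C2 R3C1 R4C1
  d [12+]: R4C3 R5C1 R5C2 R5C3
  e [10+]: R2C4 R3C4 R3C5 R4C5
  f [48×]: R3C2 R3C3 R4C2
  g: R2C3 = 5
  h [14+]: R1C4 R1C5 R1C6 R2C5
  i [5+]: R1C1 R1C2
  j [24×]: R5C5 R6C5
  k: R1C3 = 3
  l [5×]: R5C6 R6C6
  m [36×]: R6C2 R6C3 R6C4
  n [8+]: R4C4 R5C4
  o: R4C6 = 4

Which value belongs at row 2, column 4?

4

Cage k is given, so R1C3 = 3.
Cage g is a single given cell; hence R2C3 = 5.
Cage o is a single given cell, so R4C6 = 4.
B is a freebie; hence R6C1 = 1.
1 is placed in row 6, leaving R6C6 = 5.
Cage i needs two cells with sum 5; hence R1C1 = 4.
Cage i's pair has sum 5, so R1C2 = 1.
5 is placed in column 6, which forces R5C6 = 1.
Cage h has sum 14, leaving R2C5 = 1.
Cage d needs sum 12, leaving R4C3 = 1.
In row 2, 4 can only go at R2C4, so R2C4 = 4.
Cage e has sum 10; hence R3C4 = 1.
Row 3 needs a 5, and only R3C1 is open for it.
The only place for 5 in row 4 is R4C4.
Cage h has sum 14, so R1C5 = 5.
Cage n's pair has sum 8, leaving R5C4 = 3.
Cage d needs sum 12, so R5C1 = 2.
The 4 cells of cage d must have sum 12; hence R5C2 = 5.
Cage d needs sum 12, leaving R5C3 = 4.
4 is placed in row 5, so R5C5 = 6.
The 3 cells of cage m must have product 36, which forces R6C2 = 3.
Column 5 already has 6, so R6C5 = 4.
Cage c has product 180, so R2C2 = 2.
Cage f needs product 48, so R3C2 = 4.
Column 2 already has 2, which forces R4C2 = 6.
Cage c has product 180, leaving R2C1 = 6.
Row 2 now contains 6, which forces R2C6 = 3.
The 3 cells of cage f must have product 48; hence R3C3 = 2.
Row 3 already has 2, leaving R3C5 = 3.
Column 6 already has 3; hence R3C6 = 6.
6 is placed in row 4, leaving R4C1 = 3.
Column 5 now contains 3, leaving R4C5 = 2.
2 is placed in column 3; hence R6C3 = 6.
Row 6 now contains 6, leaving R6C4 = 2.
2 is placed in column 4; hence R1C4 = 6.
6 is placed in column 6, so R1C6 = 2.
Filled in: 4 1 3 6 5 2 / 6 2 5 4 1 3 / 5 4 2 1 3 6 / 3 6 1 5 2 4 / 2 5 4 3 6 1 / 1 3 6 2 4 5.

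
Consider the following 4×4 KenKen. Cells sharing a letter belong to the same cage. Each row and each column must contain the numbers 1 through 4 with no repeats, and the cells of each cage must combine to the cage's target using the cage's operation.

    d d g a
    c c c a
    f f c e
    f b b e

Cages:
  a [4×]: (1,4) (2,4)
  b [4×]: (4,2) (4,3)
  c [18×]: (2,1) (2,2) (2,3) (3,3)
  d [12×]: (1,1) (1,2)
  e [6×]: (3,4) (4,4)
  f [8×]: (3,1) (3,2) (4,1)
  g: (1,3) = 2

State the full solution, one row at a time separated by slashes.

Cage g is given, which forces (1,3) = 2.
Column 3 already has 2, which forces (2,3) = 1.
1 is placed in row 2, so (2,4) = 4.
The 4 cells of cage c must have product 18, so (3,3) = 3.
Row 3 already has 3; hence (3,4) = 2.
Column 3 now contains 1, leaving (4,3) = 4.
2 is placed in column 4, which forces (4,4) = 3.
Column 4 now contains 4; hence (1,4) = 1.
The 3 cells of cage f must have product 8, leaving (4,1) = 2.
4 is placed in row 4, which forces (4,2) = 1.
Column 1 now contains 2, leaving (2,1) = 3.
Cage c has product 18, leaving (2,2) = 2.
The 3 cells of cage f must have product 8, so (3,1) = 1.
Column 2 now contains 1, so (3,2) = 4.
3 is placed in column 1, leaving (1,1) = 4.
4 is placed in column 2; hence (1,2) = 3.

4 3 2 1 / 3 2 1 4 / 1 4 3 2 / 2 1 4 3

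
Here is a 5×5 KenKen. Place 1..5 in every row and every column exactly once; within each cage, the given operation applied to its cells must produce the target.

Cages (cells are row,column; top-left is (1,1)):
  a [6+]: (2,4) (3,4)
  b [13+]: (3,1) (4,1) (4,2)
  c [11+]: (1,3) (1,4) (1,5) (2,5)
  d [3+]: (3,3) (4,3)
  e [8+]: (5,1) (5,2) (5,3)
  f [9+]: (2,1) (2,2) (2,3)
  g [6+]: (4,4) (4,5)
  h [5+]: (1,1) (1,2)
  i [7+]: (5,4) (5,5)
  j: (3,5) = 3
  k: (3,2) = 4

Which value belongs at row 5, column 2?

K is a freebie, which forces (3,2) = 4.
Cage j is a single given cell, which forces (3,5) = 3.
Column 2 already has 4, which forces (4,2) = 5.
4 is placed in row 3, which forces (3,1) = 5.
Row 4 already has 5, so (4,1) = 3.
Row 4 needs a 1, and only (4,3) is open for it.
Column 3 now contains 1, leaving (3,3) = 2.
Row 3 already has 2, so (3,4) = 1.
Cage a needs two cells with sum 6, which forces (2,4) = 5.
In row 2, 1 can only go at (2,5), so (2,5) = 1.
Row 1 needs a 1, and only (1,2) is open for it.
Cage h needs two cells with sum 5; hence (1,1) = 4.
4 is placed in column 1, which forces (2,1) = 2.
Row 2 already has 2, so (2,2) = 3.
Row 2 already has 3; hence (2,3) = 4.
Cage e has sum 8, so (5,1) = 1.
Column 2 already has 3, which forces (5,2) = 2.
Column 3 already has 4, so (5,3) = 5.
2 is placed in row 5; hence (5,4) = 3.
Row 5 already has 5, leaving (5,5) = 4.
5 is placed in column 3, which forces (1,3) = 3.
3 is placed in column 4, which forces (1,4) = 2.
Cage c has sum 11, so (1,5) = 5.
Cage g needs two cells with sum 6, so (4,4) = 4.
Column 5 now contains 4, which forces (4,5) = 2.
Filled in: 4 1 3 2 5 / 2 3 4 5 1 / 5 4 2 1 3 / 3 5 1 4 2 / 1 2 5 3 4.

2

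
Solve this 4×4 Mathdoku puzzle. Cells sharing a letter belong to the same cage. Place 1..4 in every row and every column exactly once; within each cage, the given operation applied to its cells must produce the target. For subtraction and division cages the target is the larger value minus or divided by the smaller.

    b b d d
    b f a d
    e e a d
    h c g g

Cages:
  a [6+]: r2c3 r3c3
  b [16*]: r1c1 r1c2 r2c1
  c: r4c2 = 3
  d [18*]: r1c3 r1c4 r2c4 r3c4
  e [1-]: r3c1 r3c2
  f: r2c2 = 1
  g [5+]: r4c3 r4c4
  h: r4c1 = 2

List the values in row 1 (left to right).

Cage d has product 18; hence r1c3 = 3.
Cage f is a single given cell, which forces r2c2 = 1.
H is a freebie, so r4c1 = 2.
Cage c is a single given cell, which forces r4c2 = 3.
Cage b has product 16; hence r1c1 = 1.
The 3 cells of cage b must have product 16, leaving r1c2 = 4.
Row 1 now contains 1, so r1c4 = 2.
Column 1 already has 2, so r2c1 = 4.
Row 2 already has 4, which forces r2c3 = 2.
2 is placed in column 4; hence r2c4 = 3.
Column 1 now contains 1, leaving r3c1 = 3.
Column 2 now contains 4, which forces r3c2 = 2.
Column 3 already has 2, leaving r3c3 = 4.
3 is placed in column 4, so r3c4 = 1.
4 is placed in column 3, leaving r4c3 = 1.
Column 4 now contains 1, leaving r4c4 = 4.
The full grid is 1 4 3 2 / 4 1 2 3 / 3 2 4 1 / 2 3 1 4.

1 4 3 2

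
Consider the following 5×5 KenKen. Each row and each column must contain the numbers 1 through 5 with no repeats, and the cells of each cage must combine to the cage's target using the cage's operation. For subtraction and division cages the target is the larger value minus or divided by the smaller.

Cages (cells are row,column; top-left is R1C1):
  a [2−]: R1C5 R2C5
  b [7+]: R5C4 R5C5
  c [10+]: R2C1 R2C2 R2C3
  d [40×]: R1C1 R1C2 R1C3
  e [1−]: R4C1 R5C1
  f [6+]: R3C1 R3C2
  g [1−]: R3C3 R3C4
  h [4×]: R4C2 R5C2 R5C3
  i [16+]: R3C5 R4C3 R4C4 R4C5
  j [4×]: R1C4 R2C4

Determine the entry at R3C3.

In row 1, 3 can only go at R1C5, so R1C5 = 3.
The only place for 1 in row 1 is R1C4.
1 is placed in column 4; hence R2C4 = 4.
The only place for 1 in row 2 is R2C5.
In column 2, 3 can only go at R2C2, so R2C2 = 3.
In column 3, 3 can only go at R3C3, so R3C3 = 3.
Cage g's pair has difference 1, leaving R3C4 = 2.
The only place for 4 in row 3 is R3C5.
The 4 cells of cage i must have sum 16; hence R4C3 = 4.
Cage i needs sum 16, leaving R4C4 = 3.
Cage i needs sum 16; hence R4C5 = 5.
The two cells of cage b must have sum 7; hence R5C4 = 5.
Column 5 already has 4, leaving R5C5 = 2.
Cage e's pair has difference 1, which forces R4C1 = 2.
The 3 cells of cage h must have product 4; hence R4C2 = 1.
The 3 cells of cage h must have product 4, which forces R5C2 = 4.
Row 5 already has 2; hence R5C3 = 1.
Cage d needs product 40, so R1C1 = 4.
2 is placed in column 1, so R2C1 = 5.
Cage c needs sum 10, so R2C3 = 2.
Cage f needs two cells with sum 6, so R3C1 = 1.
Column 2 already has 1, leaving R3C2 = 5.
Row 5 already has 1, leaving R5C1 = 3.
5 is placed in column 2; hence R1C2 = 2.
Column 3 already has 2, which forces R1C3 = 5.
Completed grid: 4 2 5 1 3 / 5 3 2 4 1 / 1 5 3 2 4 / 2 1 4 3 5 / 3 4 1 5 2.

3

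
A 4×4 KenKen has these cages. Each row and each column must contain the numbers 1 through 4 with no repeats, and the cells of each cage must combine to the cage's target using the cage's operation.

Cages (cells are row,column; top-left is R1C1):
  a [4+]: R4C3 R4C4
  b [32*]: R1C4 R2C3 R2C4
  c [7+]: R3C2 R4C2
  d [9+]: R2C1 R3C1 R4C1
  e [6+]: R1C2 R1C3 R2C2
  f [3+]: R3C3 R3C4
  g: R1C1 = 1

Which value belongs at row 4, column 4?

3

Cage g is given, so R1C1 = 1.
Cage b has product 32, leaving R1C4 = 4.
The 3 cells of cage b must have product 32, which forces R2C3 = 4.
The 3 cells of cage b must have product 32, leaving R2C4 = 2.
Column 4 already has 2, leaving R3C4 = 1.
Column 4 now contains 1, leaving R4C4 = 3.
2 is placed in row 2; hence R2C1 = 3.
Cage e has sum 6, leaving R2C2 = 1.
Cage c's pair has sum 7, leaving R3C2 = 3.
1 is placed in row 3, which forces R3C3 = 2.
Row 4 already has 3, so R4C2 = 4.
Row 4 already has 3; hence R4C3 = 1.
Column 2 already has 3; hence R1C2 = 2.
Column 3 now contains 2, so R1C3 = 3.
Row 3 now contains 2, so R3C1 = 4.
4 is placed in row 4; hence R4C1 = 2.
The full grid is 1 2 3 4 / 3 1 4 2 / 4 3 2 1 / 2 4 1 3.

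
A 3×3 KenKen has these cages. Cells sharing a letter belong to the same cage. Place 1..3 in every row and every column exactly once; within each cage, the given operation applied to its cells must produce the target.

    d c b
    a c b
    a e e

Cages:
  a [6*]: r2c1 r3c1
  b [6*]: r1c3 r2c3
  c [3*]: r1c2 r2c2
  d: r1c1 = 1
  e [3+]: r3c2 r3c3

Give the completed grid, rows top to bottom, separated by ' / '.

1 3 2 / 2 1 3 / 3 2 1

Cage d is a single given cell; hence r1c1 = 1.
1 is placed in row 1, leaving r1c2 = 3.
Row 1 now contains 3, leaving r1c3 = 2.
Column 2 now contains 3, so r2c2 = 1.
2 is placed in column 3, leaving r2c3 = 3.
Column 2 already has 1, so r3c2 = 2.
2 is placed in column 3, so r3c3 = 1.
Row 2 already has 3, leaving r2c1 = 2.
2 is placed in row 3, leaving r3c1 = 3.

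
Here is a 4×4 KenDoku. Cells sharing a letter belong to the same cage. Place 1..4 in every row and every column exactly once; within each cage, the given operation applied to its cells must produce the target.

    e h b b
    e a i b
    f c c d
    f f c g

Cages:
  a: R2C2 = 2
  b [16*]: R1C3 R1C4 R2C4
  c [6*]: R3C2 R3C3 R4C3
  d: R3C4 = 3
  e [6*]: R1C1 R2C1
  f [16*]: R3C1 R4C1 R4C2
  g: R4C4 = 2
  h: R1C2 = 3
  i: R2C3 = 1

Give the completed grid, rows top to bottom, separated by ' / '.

H is a freebie, so R1C2 = 3.
A is a freebie; hence R2C2 = 2.
Cage i is given, leaving R2C3 = 1.
Row 2 already has 2; hence R2C4 = 4.
Column 2 already has 2, so R3C2 = 1.
D is a freebie, which forces R3C4 = 3.
Column 2 already has 2; hence R4C2 = 4.
Cage g is a single given cell; hence R4C4 = 2.
Row 1 now contains 3, so R1C1 = 2.
The 3 cells of cage b must have product 16, which forces R1C3 = 4.
Column 4 already has 4, leaving R1C4 = 1.
Row 2 already has 2; hence R2C1 = 3.
The 3 cells of cage f must have product 16, leaving R3C1 = 4.
Row 3 now contains 3, leaving R3C3 = 2.
Row 4 already has 4, which forces R4C1 = 1.
Row 4 already has 2, leaving R4C3 = 3.

2 3 4 1 / 3 2 1 4 / 4 1 2 3 / 1 4 3 2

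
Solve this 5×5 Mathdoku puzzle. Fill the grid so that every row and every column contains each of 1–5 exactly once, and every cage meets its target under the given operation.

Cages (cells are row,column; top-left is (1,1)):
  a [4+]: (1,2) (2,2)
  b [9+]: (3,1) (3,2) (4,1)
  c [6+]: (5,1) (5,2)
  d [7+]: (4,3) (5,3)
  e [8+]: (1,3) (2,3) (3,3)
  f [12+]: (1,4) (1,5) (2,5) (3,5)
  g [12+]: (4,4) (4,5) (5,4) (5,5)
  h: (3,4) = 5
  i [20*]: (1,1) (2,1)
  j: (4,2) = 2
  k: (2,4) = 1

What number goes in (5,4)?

Cage k is a single given cell; hence (2,4) = 1.
Cage h is given, so (3,4) = 5.
Cage j is a single given cell; hence (4,2) = 2.
Cage a needs two cells with sum 4, so (1,2) = 1.
Row 2 already has 1, which forces (2,2) = 3.
3 is placed in column 2; hence (3,2) = 4.
Column 2 already has 4; hence (5,2) = 5.
The 3 cells of cage e must have sum 8, so (3,3) = 1.
The two cells of cage c must have sum 6, so (5,1) = 1.
Row 3 already has 1, so (3,1) = 2.
Row 3 now contains 2, so (3,5) = 3.
The 3 cells of cage b must have sum 9; hence (4,1) = 3.
Row 4 now contains 3; hence (4,4) = 4.
Row 4 now contains 4, leaving (4,5) = 1.
Row 4 now contains 4, leaving (4,3) = 5.
Cage d's pair has sum 7, which forces (5,3) = 2.
The 4 cells of cage g must have sum 12, leaving (5,4) = 3.
The 4 cells of cage g must have sum 12, so (5,5) = 4.
Column 3 now contains 2, which forces (1,3) = 3.
Column 4 already has 3; hence (1,4) = 2.
Cage f has sum 12; hence (1,5) = 5.
Column 3 now contains 2, leaving (2,3) = 4.
Column 5 now contains 4, so (2,5) = 2.
Row 1 now contains 5, leaving (1,1) = 4.
Row 2 now contains 4, leaving (2,1) = 5.
Filled in: 4 1 3 2 5 / 5 3 4 1 2 / 2 4 1 5 3 / 3 2 5 4 1 / 1 5 2 3 4.

3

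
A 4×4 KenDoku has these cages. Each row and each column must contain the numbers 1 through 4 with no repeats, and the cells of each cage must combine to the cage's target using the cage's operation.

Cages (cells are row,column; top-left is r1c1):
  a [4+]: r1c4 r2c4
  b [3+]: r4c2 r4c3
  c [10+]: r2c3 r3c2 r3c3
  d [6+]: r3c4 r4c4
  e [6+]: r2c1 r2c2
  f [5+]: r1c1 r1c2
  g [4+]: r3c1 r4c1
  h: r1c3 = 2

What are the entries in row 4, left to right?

3 2 1 4

H is a freebie; hence r1c3 = 2.
Column 3 already has 2, leaving r3c3 = 4.
4 is placed in row 3; hence r3c4 = 2.
Column 3 already has 2, so r4c3 = 1.
2 is placed in column 4, leaving r4c4 = 4.
4 is placed in column 3, so r2c3 = 3.
Row 2 already has 3, which forces r2c4 = 1.
Cage g's pair has sum 4, leaving r3c1 = 1.
4 is placed in row 3, so r3c2 = 3.
Row 4 already has 1, so r4c1 = 3.
Row 4 already has 1, so r4c2 = 2.
Column 1 now contains 1; hence r1c1 = 4.
Cage f's pair has sum 5, leaving r1c2 = 1.
1 is placed in column 4, leaving r1c4 = 3.
The two cells of cage e must have sum 6; hence r2c1 = 2.
Column 2 already has 2, so r2c2 = 4.
Filled in: 4 1 2 3 / 2 4 3 1 / 1 3 4 2 / 3 2 1 4.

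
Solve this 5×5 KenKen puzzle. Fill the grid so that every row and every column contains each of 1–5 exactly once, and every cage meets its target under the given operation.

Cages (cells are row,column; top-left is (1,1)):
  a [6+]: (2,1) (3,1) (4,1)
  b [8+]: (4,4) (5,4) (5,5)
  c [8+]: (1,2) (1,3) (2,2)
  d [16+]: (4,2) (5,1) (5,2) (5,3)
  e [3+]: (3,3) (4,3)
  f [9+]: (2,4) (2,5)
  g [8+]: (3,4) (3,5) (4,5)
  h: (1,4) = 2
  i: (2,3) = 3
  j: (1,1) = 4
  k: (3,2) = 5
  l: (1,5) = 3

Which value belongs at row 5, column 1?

Cage j is a single given cell, leaving (1,1) = 4.
Cage h is given, so (1,4) = 2.
Cage l is a single given cell, leaving (1,5) = 3.
Cage i is a single given cell; hence (2,3) = 3.
Cage k is a single given cell, leaving (3,2) = 5.
Column 2 already has 5, leaving (4,2) = 4.
Column 2 already has 5, which forces (1,2) = 1.
Cage c has sum 8, leaving (1,3) = 5.
The 3 cells of cage c must have sum 8, leaving (2,2) = 2.
The 4 cells of cage d must have sum 16, which forces (5,1) = 5.
The 4 cells of cage d must have sum 16; hence (5,2) = 3.
Cage d has sum 16; hence (5,3) = 4.
Row 5 now contains 4, which forces (5,4) = 1.
Row 5 already has 1, which forces (5,5) = 2.
Row 2 now contains 2, which forces (2,1) = 1.
1 is placed in column 4, which forces (3,4) = 3.
Column 5 now contains 2, so (3,5) = 4.
The 3 cells of cage b must have sum 8, leaving (4,4) = 5.
Cage g needs sum 8, so (4,5) = 1.
5 is placed in column 4, which forces (2,4) = 4.
Column 5 already has 4, so (2,5) = 5.
Row 3 now contains 3, which forces (3,1) = 2.
Cage e needs two cells with sum 3, so (3,3) = 1.
Cage a has sum 6, which forces (4,1) = 3.
1 is placed in row 4; hence (4,3) = 2.
Completed grid: 4 1 5 2 3 / 1 2 3 4 5 / 2 5 1 3 4 / 3 4 2 5 1 / 5 3 4 1 2.

5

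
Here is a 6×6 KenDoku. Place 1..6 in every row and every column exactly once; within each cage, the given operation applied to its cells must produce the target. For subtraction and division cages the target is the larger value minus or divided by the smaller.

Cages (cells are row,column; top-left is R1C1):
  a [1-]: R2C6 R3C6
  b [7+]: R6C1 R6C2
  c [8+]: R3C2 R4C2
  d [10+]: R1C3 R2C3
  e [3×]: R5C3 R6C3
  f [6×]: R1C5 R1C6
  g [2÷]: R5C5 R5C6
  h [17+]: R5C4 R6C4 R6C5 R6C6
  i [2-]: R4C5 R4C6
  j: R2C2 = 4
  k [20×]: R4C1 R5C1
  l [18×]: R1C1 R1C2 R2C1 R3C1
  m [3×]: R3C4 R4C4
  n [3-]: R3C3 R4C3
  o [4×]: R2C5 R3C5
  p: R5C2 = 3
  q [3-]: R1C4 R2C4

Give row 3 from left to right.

1 2 5 3 4 6

Cage j is given, so R2C2 = 4.
Row 2 now contains 4, leaving R2C3 = 6.
Row 2 now contains 4; hence R2C5 = 1.
Column 5 already has 1, leaving R3C5 = 4.
Cage p is given, leaving R5C2 = 3.
Row 5 already has 3, leaving R5C3 = 1.
Column 3 now contains 1, which forces R6C3 = 3.
The 4 cells of cage l must have product 18, so R1C1 = 6.
Column 2 already has 3, so R1C2 = 1.
Column 3 already has 6; hence R1C3 = 4.
Cage l needs product 18; hence R2C1 = 3.
Cage l needs product 18; hence R3C1 = 1.
1 is placed in row 3, so R3C4 = 3.
3 is placed in column 4, which forces R4C4 = 1.
Cage g's pair has quotient 2, leaving R5C5 = 2.
Cage g's pair has quotient 2, which forces R5C6 = 4.
2 is placed in column 5; hence R1C5 = 3.
The two cells of cage f must have product 6, leaving R1C6 = 2.
The two cells of cage a must have difference 1, so R2C6 = 5.
The two cells of cage a must have difference 1, leaving R3C6 = 6.
The two cells of cage k must have product 20, leaving R4C1 = 4.
Column 5 now contains 3, which forces R4C5 = 5.
Column 6 now contains 5, which forces R4C6 = 3.
Row 5 already has 4; hence R5C1 = 5.
Row 5 now contains 5; hence R5C4 = 6.
Column 1 now contains 5, which forces R6C1 = 2.
Row 6 now contains 2, leaving R6C2 = 5.
Column 4 already has 6, so R6C4 = 4.
Column 5 already has 5, leaving R6C5 = 6.
2 is placed in column 6, which forces R6C6 = 1.
2 is placed in row 1, which forces R1C4 = 5.
Row 2 now contains 5, which forces R2C4 = 2.
6 is placed in row 3, so R3C2 = 2.
Cage n needs two cells with difference 3; hence R3C3 = 5.
Cage c needs two cells with sum 8, leaving R4C2 = 6.
5 is placed in row 4, so R4C3 = 2.
The full grid is 6 1 4 5 3 2 / 3 4 6 2 1 5 / 1 2 5 3 4 6 / 4 6 2 1 5 3 / 5 3 1 6 2 4 / 2 5 3 4 6 1.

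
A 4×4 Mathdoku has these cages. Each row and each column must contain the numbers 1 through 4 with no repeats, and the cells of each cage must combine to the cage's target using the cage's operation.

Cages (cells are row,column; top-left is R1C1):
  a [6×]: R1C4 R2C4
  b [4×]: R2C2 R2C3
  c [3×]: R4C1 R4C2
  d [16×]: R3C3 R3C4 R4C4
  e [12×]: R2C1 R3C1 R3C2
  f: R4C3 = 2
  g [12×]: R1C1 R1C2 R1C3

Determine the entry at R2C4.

Cage f is given, leaving R4C3 = 2.
Row 4 already has 2; hence R4C4 = 4.
2 is placed in column 3, so R3C3 = 4.
Column 4 now contains 4, so R3C4 = 1.
Cage e needs product 12, leaving R2C1 = 2.
Cage b needs two cells with product 4, which forces R2C2 = 4.
4 is placed in column 3; hence R2C3 = 1.
Row 2 now contains 2, leaving R2C4 = 3.
Row 3 already has 1, so R3C1 = 3.
The 3 cells of cage e must have product 12, so R3C2 = 2.
Column 1 already has 3; hence R4C1 = 1.
1 is placed in row 4, leaving R4C2 = 3.
1 is placed in column 1, leaving R1C1 = 4.
Column 2 now contains 3, which forces R1C2 = 1.
Column 3 already has 1, so R1C3 = 3.
Column 4 already has 3, which forces R1C4 = 2.
The full grid is 4 1 3 2 / 2 4 1 3 / 3 2 4 1 / 1 3 2 4.

3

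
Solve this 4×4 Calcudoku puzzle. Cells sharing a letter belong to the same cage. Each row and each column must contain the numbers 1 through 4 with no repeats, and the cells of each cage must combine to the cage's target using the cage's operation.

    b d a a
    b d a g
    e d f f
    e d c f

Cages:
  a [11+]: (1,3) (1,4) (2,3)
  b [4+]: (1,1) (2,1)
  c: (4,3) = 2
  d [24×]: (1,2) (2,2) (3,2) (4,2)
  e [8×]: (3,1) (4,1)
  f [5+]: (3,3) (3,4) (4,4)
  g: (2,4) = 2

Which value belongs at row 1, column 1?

Cage a has sum 11, so (1,3) = 3.
Cage a needs sum 11, which forces (1,4) = 4.
Cage a needs sum 11, leaving (2,3) = 4.
Cage g is given; hence (2,4) = 2.
Cage c is a single given cell, leaving (4,3) = 2.
2 is placed in column 4, leaving (4,4) = 1.
3 is placed in row 1, which forces (1,1) = 1.
Row 1 now contains 1, which forces (1,2) = 2.
Cage b's pair has sum 4, leaving (2,1) = 3.
Row 2 now contains 3; hence (2,2) = 1.
The two cells of cage e must have product 8, so (3,1) = 2.
Column 3 already has 2, which forces (3,3) = 1.
Column 4 already has 1, so (3,4) = 3.
Row 4 already has 2, leaving (4,1) = 4.
4 is placed in row 4, so (4,2) = 3.
Row 3 now contains 3; hence (3,2) = 4.
The full grid is 1 2 3 4 / 3 1 4 2 / 2 4 1 3 / 4 3 2 1.

1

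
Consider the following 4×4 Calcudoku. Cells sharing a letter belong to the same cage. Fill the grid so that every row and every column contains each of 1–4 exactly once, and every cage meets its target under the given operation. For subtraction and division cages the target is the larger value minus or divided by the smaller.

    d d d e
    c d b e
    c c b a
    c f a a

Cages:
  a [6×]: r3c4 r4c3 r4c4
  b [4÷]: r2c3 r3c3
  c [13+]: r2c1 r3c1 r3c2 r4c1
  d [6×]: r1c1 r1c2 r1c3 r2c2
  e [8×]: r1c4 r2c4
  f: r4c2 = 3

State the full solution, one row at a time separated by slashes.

1 2 3 4 / 3 1 4 2 / 2 4 1 3 / 4 3 2 1

Cage d needs product 6, leaving r2c2 = 1.
1 is placed in row 2, so r2c3 = 4.
Row 2 already has 4, which forces r2c4 = 2.
Cage c has sum 13, so r3c2 = 4.
4 is placed in column 3, which forces r3c3 = 1.
Row 3 already has 1, leaving r3c4 = 3.
Cage f is given; hence r4c2 = 3.
3 is placed in row 4, leaving r4c3 = 2.
Column 4 now contains 3, which forces r4c4 = 1.
The 4 cells of cage d must have product 6, which forces r1c1 = 1.
3 is placed in column 2, which forces r1c2 = 2.
2 is placed in column 3, which forces r1c3 = 3.
2 is placed in column 4, which forces r1c4 = 4.
Row 2 already has 2, which forces r2c1 = 3.
Row 3 now contains 3; hence r3c1 = 2.
2 is placed in row 4, which forces r4c1 = 4.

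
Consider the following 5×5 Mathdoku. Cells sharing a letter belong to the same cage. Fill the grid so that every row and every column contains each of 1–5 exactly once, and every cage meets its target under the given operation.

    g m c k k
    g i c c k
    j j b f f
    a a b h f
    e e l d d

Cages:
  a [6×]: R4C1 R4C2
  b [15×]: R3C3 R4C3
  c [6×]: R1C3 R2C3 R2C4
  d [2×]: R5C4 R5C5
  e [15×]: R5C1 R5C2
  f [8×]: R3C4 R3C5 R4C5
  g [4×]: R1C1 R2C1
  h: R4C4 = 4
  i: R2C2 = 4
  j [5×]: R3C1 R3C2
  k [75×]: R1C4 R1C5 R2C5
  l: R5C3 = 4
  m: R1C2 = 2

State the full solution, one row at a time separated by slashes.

Cage m is a single given cell; hence R1C2 = 2.
The 3 cells of cage k must have product 75; hence R1C4 = 5.
The 3 cells of cage k must have product 75, so R1C5 = 3.
Cage i is given; hence R2C2 = 4.
Cage k has product 75, which forces R2C5 = 5.
Column 2 already has 2, so R4C2 = 3.
Row 4 already has 3, leaving R4C3 = 5.
Cage h is given, leaving R4C4 = 4.
Column 2 already has 3; hence R5C2 = 5.
Cage l is given, which forces R5C3 = 4.
Cage g needs two cells with product 4; hence R1C1 = 4.
Row 1 already has 3, which forces R1C3 = 1.
Row 2 already has 4; hence R2C1 = 1.
Cage j needs two cells with product 5; hence R3C1 = 5.
Column 2 already has 5, which forces R3C2 = 1.
5 is placed in column 3, which forces R3C3 = 3.
1 is placed in row 3; hence R3C4 = 2.
Cage f needs product 8, so R3C5 = 4.
Row 4 already has 3; hence R4C1 = 2.
Row 4 already has 2, so R4C5 = 1.
Row 5 now contains 5, so R5C1 = 3.
Column 4 already has 2, which forces R5C4 = 1.
Column 5 now contains 1, which forces R5C5 = 2.
Column 3 now contains 3, leaving R2C3 = 2.
Column 4 already has 2, so R2C4 = 3.

4 2 1 5 3 / 1 4 2 3 5 / 5 1 3 2 4 / 2 3 5 4 1 / 3 5 4 1 2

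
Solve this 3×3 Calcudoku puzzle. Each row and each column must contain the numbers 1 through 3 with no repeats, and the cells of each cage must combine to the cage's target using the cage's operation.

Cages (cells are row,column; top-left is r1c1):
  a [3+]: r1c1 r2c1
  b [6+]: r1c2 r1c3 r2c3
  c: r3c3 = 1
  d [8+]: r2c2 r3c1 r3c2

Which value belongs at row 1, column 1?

2

Cage d needs sum 8, leaving r2c2 = 3.
Cage d needs sum 8, so r3c1 = 3.
Cage d has sum 8, so r3c2 = 2.
C is a freebie; hence r3c3 = 1.
Column 2 already has 2, which forces r1c2 = 1.
Cage b has sum 6; hence r1c3 = 3.
1 is placed in column 3, so r2c3 = 2.
1 is placed in row 1, so r1c1 = 2.
2 is placed in row 2, which forces r2c1 = 1.
Filled in: 2 1 3 / 1 3 2 / 3 2 1.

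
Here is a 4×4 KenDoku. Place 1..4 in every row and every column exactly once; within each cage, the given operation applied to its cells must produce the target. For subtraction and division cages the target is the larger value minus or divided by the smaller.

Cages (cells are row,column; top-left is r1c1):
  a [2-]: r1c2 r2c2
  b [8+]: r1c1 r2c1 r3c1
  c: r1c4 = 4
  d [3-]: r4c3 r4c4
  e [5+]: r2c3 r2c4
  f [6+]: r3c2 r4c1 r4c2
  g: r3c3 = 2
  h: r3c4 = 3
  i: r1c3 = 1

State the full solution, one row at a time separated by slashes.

3 2 1 4 / 1 4 3 2 / 4 1 2 3 / 2 3 4 1

Cage i is given, leaving r1c3 = 1.
Cage c is given, which forces r1c4 = 4.
Cage g is a single given cell, so r3c3 = 2.
Cage h is a single given cell; hence r3c4 = 3.
Column 3 now contains 1, so r4c3 = 4.
Column 4 already has 4, leaving r4c4 = 1.
4 is placed in row 1, leaving r1c1 = 3.
Row 1 now contains 3, so r1c2 = 2.
Column 3 now contains 4, leaving r2c3 = 3.
Column 4 now contains 1, leaving r2c4 = 2.
Row 3 already has 3, leaving r3c2 = 1.
3 is placed in column 1, which forces r4c1 = 2.
Column 2 now contains 2, which forces r4c2 = 3.
Cage b needs sum 8; hence r2c1 = 1.
1 is placed in column 2, leaving r2c2 = 4.
Row 3 now contains 1, which forces r3c1 = 4.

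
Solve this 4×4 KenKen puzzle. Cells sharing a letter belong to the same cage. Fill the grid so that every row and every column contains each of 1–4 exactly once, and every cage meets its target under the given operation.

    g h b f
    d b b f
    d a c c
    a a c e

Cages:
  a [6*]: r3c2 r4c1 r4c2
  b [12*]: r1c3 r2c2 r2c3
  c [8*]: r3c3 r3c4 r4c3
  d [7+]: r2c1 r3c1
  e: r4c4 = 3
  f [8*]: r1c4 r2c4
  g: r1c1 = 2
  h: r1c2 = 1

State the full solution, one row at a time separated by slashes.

2 1 3 4 / 3 4 1 2 / 4 3 2 1 / 1 2 4 3

Cage g is given; hence r1c1 = 2.
H is a freebie, which forces r1c2 = 1.
Row 1 now contains 2; hence r1c4 = 4.
4 is placed in column 4, so r2c4 = 2.
Column 4 already has 2, which forces r3c4 = 1.
Cage e is given, leaving r4c4 = 3.
4 is placed in row 1, which forces r1c3 = 3.
The 3 cells of cage b must have product 12, leaving r2c2 = 4.
Cage b needs product 12, which forces r2c3 = 1.
Cage a needs product 6, leaving r3c2 = 3.
Row 4 now contains 3, which forces r4c1 = 1.
Row 4 now contains 3; hence r4c2 = 2.
2 is placed in row 4, which forces r4c3 = 4.
4 is placed in row 2, which forces r2c1 = 3.
Row 3 now contains 3, which forces r3c1 = 4.
4 is placed in column 3, which forces r3c3 = 2.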